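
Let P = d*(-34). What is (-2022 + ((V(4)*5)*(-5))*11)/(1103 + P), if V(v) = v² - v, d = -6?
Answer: -5322/1307 ≈ -4.0719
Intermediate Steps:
P = 204 (P = -6*(-34) = 204)
(-2022 + ((V(4)*5)*(-5))*11)/(1103 + P) = (-2022 + (((4*(-1 + 4))*5)*(-5))*11)/(1103 + 204) = (-2022 + (((4*3)*5)*(-5))*11)/1307 = (-2022 + ((12*5)*(-5))*11)*(1/1307) = (-2022 + (60*(-5))*11)*(1/1307) = (-2022 - 300*11)*(1/1307) = (-2022 - 3300)*(1/1307) = -5322*1/1307 = -5322/1307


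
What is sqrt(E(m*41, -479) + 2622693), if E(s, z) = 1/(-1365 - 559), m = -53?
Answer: sqrt(2427155500211)/962 ≈ 1619.5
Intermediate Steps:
E(s, z) = -1/1924 (E(s, z) = 1/(-1924) = -1/1924)
sqrt(E(m*41, -479) + 2622693) = sqrt(-1/1924 + 2622693) = sqrt(5046061331/1924) = sqrt(2427155500211)/962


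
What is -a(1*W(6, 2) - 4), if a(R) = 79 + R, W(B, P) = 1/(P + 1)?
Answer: -226/3 ≈ -75.333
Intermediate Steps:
W(B, P) = 1/(1 + P)
-a(1*W(6, 2) - 4) = -(79 + (1/(1 + 2) - 4)) = -(79 + (1/3 - 4)) = -(79 + (1*(⅓) - 4)) = -(79 + (⅓ - 4)) = -(79 - 11/3) = -1*226/3 = -226/3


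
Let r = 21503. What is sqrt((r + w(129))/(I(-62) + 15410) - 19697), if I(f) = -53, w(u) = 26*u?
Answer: 2*I*sqrt(1161227126001)/15357 ≈ 140.34*I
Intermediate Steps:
sqrt((r + w(129))/(I(-62) + 15410) - 19697) = sqrt((21503 + 26*129)/(-53 + 15410) - 19697) = sqrt((21503 + 3354)/15357 - 19697) = sqrt(24857*(1/15357) - 19697) = sqrt(24857/15357 - 19697) = sqrt(-302461972/15357) = 2*I*sqrt(1161227126001)/15357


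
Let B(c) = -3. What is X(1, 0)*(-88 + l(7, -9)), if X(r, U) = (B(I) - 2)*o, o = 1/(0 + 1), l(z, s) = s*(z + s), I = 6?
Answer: 350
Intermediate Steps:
l(z, s) = s*(s + z)
o = 1 (o = 1/1 = 1)
X(r, U) = -5 (X(r, U) = (-3 - 2)*1 = -5*1 = -5)
X(1, 0)*(-88 + l(7, -9)) = -5*(-88 - 9*(-9 + 7)) = -5*(-88 - 9*(-2)) = -5*(-88 + 18) = -5*(-70) = 350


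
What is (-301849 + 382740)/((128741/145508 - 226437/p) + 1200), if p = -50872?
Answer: 149694518052904/2230559319587 ≈ 67.111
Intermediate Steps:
(-301849 + 382740)/((128741/145508 - 226437/p) + 1200) = (-301849 + 382740)/((128741/145508 - 226437/(-50872)) + 1200) = 80891/((128741*(1/145508) - 226437*(-1/50872)) + 1200) = 80891/((128741/145508 + 226437/50872) + 1200) = 80891/(9874426787/1850570744 + 1200) = 80891/(2230559319587/1850570744) = 80891*(1850570744/2230559319587) = 149694518052904/2230559319587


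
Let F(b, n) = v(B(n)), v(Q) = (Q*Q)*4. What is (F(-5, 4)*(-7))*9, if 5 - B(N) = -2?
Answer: -12348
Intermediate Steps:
B(N) = 7 (B(N) = 5 - 1*(-2) = 5 + 2 = 7)
v(Q) = 4*Q² (v(Q) = Q²*4 = 4*Q²)
F(b, n) = 196 (F(b, n) = 4*7² = 4*49 = 196)
(F(-5, 4)*(-7))*9 = (196*(-7))*9 = -1372*9 = -12348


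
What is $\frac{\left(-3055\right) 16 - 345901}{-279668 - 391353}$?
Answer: $\frac{394781}{671021} \approx 0.58833$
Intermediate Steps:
$\frac{\left(-3055\right) 16 - 345901}{-279668 - 391353} = \frac{-48880 - 345901}{-671021} = \left(-394781\right) \left(- \frac{1}{671021}\right) = \frac{394781}{671021}$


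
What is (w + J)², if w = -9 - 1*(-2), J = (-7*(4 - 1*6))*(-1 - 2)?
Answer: 2401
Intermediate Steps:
J = -42 (J = -7*(4 - 6)*(-3) = -7*(-2)*(-3) = 14*(-3) = -42)
w = -7 (w = -9 + 2 = -7)
(w + J)² = (-7 - 42)² = (-49)² = 2401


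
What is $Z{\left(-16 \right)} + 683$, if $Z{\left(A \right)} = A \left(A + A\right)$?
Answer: $1195$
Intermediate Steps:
$Z{\left(A \right)} = 2 A^{2}$ ($Z{\left(A \right)} = A 2 A = 2 A^{2}$)
$Z{\left(-16 \right)} + 683 = 2 \left(-16\right)^{2} + 683 = 2 \cdot 256 + 683 = 512 + 683 = 1195$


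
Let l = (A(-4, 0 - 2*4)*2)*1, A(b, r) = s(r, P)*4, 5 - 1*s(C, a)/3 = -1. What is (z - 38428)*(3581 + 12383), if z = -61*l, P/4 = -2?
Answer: -753692368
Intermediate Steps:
P = -8 (P = 4*(-2) = -8)
s(C, a) = 18 (s(C, a) = 15 - 3*(-1) = 15 + 3 = 18)
A(b, r) = 72 (A(b, r) = 18*4 = 72)
l = 144 (l = (72*2)*1 = 144*1 = 144)
z = -8784 (z = -61*144 = -8784)
(z - 38428)*(3581 + 12383) = (-8784 - 38428)*(3581 + 12383) = -47212*15964 = -753692368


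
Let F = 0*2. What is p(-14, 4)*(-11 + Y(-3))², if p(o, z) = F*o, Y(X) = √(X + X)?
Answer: 0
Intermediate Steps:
Y(X) = √2*√X (Y(X) = √(2*X) = √2*√X)
F = 0
p(o, z) = 0 (p(o, z) = 0*o = 0)
p(-14, 4)*(-11 + Y(-3))² = 0*(-11 + √2*√(-3))² = 0*(-11 + √2*(I*√3))² = 0*(-11 + I*√6)² = 0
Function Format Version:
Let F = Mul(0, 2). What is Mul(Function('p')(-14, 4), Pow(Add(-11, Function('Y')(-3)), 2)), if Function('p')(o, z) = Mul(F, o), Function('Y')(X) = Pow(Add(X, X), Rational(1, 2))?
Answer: 0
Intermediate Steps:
Function('Y')(X) = Mul(Pow(2, Rational(1, 2)), Pow(X, Rational(1, 2))) (Function('Y')(X) = Pow(Mul(2, X), Rational(1, 2)) = Mul(Pow(2, Rational(1, 2)), Pow(X, Rational(1, 2))))
F = 0
Function('p')(o, z) = 0 (Function('p')(o, z) = Mul(0, o) = 0)
Mul(Function('p')(-14, 4), Pow(Add(-11, Function('Y')(-3)), 2)) = Mul(0, Pow(Add(-11, Mul(Pow(2, Rational(1, 2)), Pow(-3, Rational(1, 2)))), 2)) = Mul(0, Pow(Add(-11, Mul(Pow(2, Rational(1, 2)), Mul(I, Pow(3, Rational(1, 2))))), 2)) = Mul(0, Pow(Add(-11, Mul(I, Pow(6, Rational(1, 2)))), 2)) = 0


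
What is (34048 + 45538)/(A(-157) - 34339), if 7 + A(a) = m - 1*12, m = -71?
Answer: -79586/34429 ≈ -2.3116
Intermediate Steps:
A(a) = -90 (A(a) = -7 + (-71 - 1*12) = -7 + (-71 - 12) = -7 - 83 = -90)
(34048 + 45538)/(A(-157) - 34339) = (34048 + 45538)/(-90 - 34339) = 79586/(-34429) = 79586*(-1/34429) = -79586/34429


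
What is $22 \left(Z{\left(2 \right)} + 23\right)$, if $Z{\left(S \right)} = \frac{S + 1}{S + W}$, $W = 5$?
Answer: $\frac{3608}{7} \approx 515.43$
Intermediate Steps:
$Z{\left(S \right)} = \frac{1 + S}{5 + S}$ ($Z{\left(S \right)} = \frac{S + 1}{S + 5} = \frac{1 + S}{5 + S}$)
$22 \left(Z{\left(2 \right)} + 23\right) = 22 \left(\frac{1 + 2}{5 + 2} + 23\right) = 22 \left(\frac{1}{7} \cdot 3 + 23\right) = 22 \left(\frac{3}{7} + 23\right) = 22 \cdot \frac{164}{7} = \frac{3608}{7}$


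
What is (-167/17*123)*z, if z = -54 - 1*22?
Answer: 1561116/17 ≈ 91830.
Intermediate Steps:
z = -76 (z = -54 - 22 = -76)
(-167/17*123)*z = (-167/17*123)*(-76) = (-167*1/17*123)*(-76) = -167/17*123*(-76) = -20541/17*(-76) = 1561116/17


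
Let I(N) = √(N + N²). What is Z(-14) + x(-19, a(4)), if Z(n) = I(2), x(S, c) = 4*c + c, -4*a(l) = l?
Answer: -5 + √6 ≈ -2.5505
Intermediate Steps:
a(l) = -l/4
x(S, c) = 5*c
Z(n) = √6 (Z(n) = √(2*(1 + 2)) = √(2*3) = √6)
Z(-14) + x(-19, a(4)) = √6 + 5*(-¼*4) = √6 + 5*(-1) = √6 - 5 = -5 + √6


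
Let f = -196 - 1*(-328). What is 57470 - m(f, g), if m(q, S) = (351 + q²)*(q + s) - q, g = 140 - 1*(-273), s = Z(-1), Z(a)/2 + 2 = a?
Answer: -2182048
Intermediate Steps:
Z(a) = -4 + 2*a
s = -6 (s = -4 + 2*(-1) = -4 - 2 = -6)
g = 413 (g = 140 + 273 = 413)
f = 132 (f = -196 + 328 = 132)
m(q, S) = -q + (-6 + q)*(351 + q²) (m(q, S) = (351 + q²)*(q - 6) - q = (351 + q²)*(-6 + q) - q = (-6 + q)*(351 + q²) - q = -q + (-6 + q)*(351 + q²))
57470 - m(f, g) = 57470 - (-2106 + 132³ - 6*132² + 350*132) = 57470 - (-2106 + 2299968 - 6*17424 + 46200) = 57470 - (-2106 + 2299968 - 104544 + 46200) = 57470 - 1*2239518 = 57470 - 2239518 = -2182048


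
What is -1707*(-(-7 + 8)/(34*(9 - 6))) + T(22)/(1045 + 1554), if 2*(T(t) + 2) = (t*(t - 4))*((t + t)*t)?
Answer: 7995339/88366 ≈ 90.480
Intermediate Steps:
T(t) = -2 + t³*(-4 + t) (T(t) = -2 + ((t*(t - 4))*((t + t)*t))/2 = -2 + ((t*(-4 + t))*((2*t)*t))/2 = -2 + ((t*(-4 + t))*(2*t²))/2 = -2 + (2*t³*(-4 + t))/2 = -2 + t³*(-4 + t))
-1707*(-(-7 + 8)/(34*(9 - 6))) + T(22)/(1045 + 1554) = -1707*(-(-7 + 8)/(34*(9 - 6))) + (-2 + 22⁴ - 4*22³)/(1045 + 1554) = -1707/((-102/1)) + (-2 + 234256 - 4*10648)/2599 = -1707/((-102)) + (-2 + 234256 - 42592)*(1/2599) = -1707/((-34*3)) + 191662*(1/2599) = -1707/(-102) + 191662/2599 = -1707*(-1/102) + 191662/2599 = 569/34 + 191662/2599 = 7995339/88366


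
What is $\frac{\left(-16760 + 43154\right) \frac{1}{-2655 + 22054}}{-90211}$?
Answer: $- \frac{26394}{1750003189} \approx -1.5082 \cdot 10^{-5}$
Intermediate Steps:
$\frac{\left(-16760 + 43154\right) \frac{1}{-2655 + 22054}}{-90211} = \frac{26394}{19399} \left(- \frac{1}{90211}\right) = - \frac{26394}{1750003189}$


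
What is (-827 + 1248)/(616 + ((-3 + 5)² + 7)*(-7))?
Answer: 421/539 ≈ 0.78108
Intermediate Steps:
(-827 + 1248)/(616 + ((-3 + 5)² + 7)*(-7)) = 421/(616 + (2² + 7)*(-7)) = 421/(616 + (4 + 7)*(-7)) = 421/(616 + 11*(-7)) = 421/(616 - 77) = 421/539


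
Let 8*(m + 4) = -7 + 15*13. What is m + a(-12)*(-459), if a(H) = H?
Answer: 11055/2 ≈ 5527.5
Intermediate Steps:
m = 39/2 (m = -4 + (-7 + 15*13)/8 = -4 + (-7 + 195)/8 = -4 + (1/8)*188 = -4 + 47/2 = 39/2 ≈ 19.500)
m + a(-12)*(-459) = 39/2 - 12*(-459) = 39/2 + 5508 = 11055/2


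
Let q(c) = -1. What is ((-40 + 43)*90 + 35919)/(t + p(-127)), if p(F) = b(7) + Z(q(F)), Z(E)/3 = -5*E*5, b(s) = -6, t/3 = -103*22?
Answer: -12063/2243 ≈ -5.3781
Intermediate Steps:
t = -6798 (t = 3*(-103*22) = 3*(-2266) = -6798)
Z(E) = -75*E (Z(E) = 3*(-5*E*5) = 3*(-25*E) = -75*E)
p(F) = 69 (p(F) = -6 - 75*(-1) = -6 + 75 = 69)
((-40 + 43)*90 + 35919)/(t + p(-127)) = ((-40 + 43)*90 + 35919)/(-6798 + 69) = (3*90 + 35919)/(-6729) = (270 + 35919)*(-1/6729) = 36189*(-1/6729) = -12063/2243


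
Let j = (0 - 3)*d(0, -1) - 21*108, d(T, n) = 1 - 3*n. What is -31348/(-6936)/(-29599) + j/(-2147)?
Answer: 362239667/341158074 ≈ 1.0618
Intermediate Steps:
j = -2280 (j = (0 - 3)*(1 - 3*(-1)) - 21*108 = -3*(1 + 3) - 2268 = -3*4 - 2268 = -12 - 2268 = -2280)
-31348/(-6936)/(-29599) + j/(-2147) = -31348/(-6936)/(-29599) - 2280/(-2147) = -31348*(-1/6936)*(-1/29599) - 2280*(-1/2147) = (461/102)*(-1/29599) + 120/113 = -461/3019098 + 120/113 = 362239667/341158074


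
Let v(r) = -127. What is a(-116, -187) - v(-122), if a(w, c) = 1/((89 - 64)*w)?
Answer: 368299/2900 ≈ 127.00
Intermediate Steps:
a(w, c) = 1/(25*w)
a(-116, -187) - v(-122) = (1/25)/(-116) - 1*(-127) = (1/25)*(-1/116) + 127 = -1/2900 + 127 = 368299/2900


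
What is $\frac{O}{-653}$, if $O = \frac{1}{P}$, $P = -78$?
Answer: $\frac{1}{50934} \approx 1.9633 \cdot 10^{-5}$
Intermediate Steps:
$O = - \frac{1}{78}$ ($O = \frac{1}{-78} = - \frac{1}{78} \approx -0.012821$)
$\frac{O}{-653} = - \frac{1}{78 \left(-653\right)} = \left(- \frac{1}{78}\right) \left(- \frac{1}{653}\right) = \frac{1}{50934}$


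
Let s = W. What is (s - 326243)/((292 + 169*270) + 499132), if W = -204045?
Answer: -11528/11849 ≈ -0.97291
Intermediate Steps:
s = -204045
(s - 326243)/((292 + 169*270) + 499132) = (-204045 - 326243)/((292 + 169*270) + 499132) = -530288/((292 + 45630) + 499132) = -530288/(45922 + 499132) = -530288/545054 = -530288*1/545054 = -11528/11849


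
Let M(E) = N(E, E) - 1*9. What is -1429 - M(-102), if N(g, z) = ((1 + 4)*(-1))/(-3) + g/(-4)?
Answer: -8683/6 ≈ -1447.2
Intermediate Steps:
N(g, z) = 5/3 - g/4 (N(g, z) = (5*(-1))*(-1/3) + g*(-1/4) = -5*(-1/3) - g/4 = 5/3 - g/4)
M(E) = -22/3 - E/4 (M(E) = (5/3 - E/4) - 1*9 = (5/3 - E/4) - 9 = -22/3 - E/4)
-1429 - M(-102) = -1429 - (-22/3 - 1/4*(-102)) = -1429 - (-22/3 + 51/2) = -1429 - 1*109/6 = -1429 - 109/6 = -8683/6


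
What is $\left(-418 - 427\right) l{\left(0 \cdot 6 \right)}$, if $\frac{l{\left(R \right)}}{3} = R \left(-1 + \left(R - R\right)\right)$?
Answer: $0$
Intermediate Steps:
$l{\left(R \right)} = - 3 R$ ($l{\left(R \right)} = 3 R \left(-1 + \left(R - R\right)\right) = 3 R \left(-1 + 0\right) = 3 R \left(-1\right) = 3 \left(- R\right) = - 3 R$)
$\left(-418 - 427\right) l{\left(0 \cdot 6 \right)} = \left(-418 - 427\right) \left(- 3 \cdot 0 \cdot 6\right) = - 845 \left(\left(-3\right) 0\right) = \left(-845\right) 0 = 0$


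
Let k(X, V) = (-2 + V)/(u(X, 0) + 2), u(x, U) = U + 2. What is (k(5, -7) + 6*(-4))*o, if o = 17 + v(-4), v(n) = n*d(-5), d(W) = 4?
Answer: -105/4 ≈ -26.250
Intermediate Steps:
u(x, U) = 2 + U
v(n) = 4*n (v(n) = n*4 = 4*n)
k(X, V) = -1/2 + V/4 (k(X, V) = (-2 + V)/((2 + 0) + 2) = (-2 + V)/(2 + 2) = (-2 + V)/4 = (-2 + V)*(1/4) = -1/2 + V/4)
o = 1 (o = 17 + 4*(-4) = 17 - 16 = 1)
(k(5, -7) + 6*(-4))*o = ((-1/2 + (1/4)*(-7)) + 6*(-4))*1 = ((-1/2 - 7/4) - 24)*1 = (-9/4 - 24)*1 = -105/4*1 = -105/4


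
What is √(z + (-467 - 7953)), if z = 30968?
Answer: 2*√5637 ≈ 150.16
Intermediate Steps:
√(z + (-467 - 7953)) = √(30968 + (-467 - 7953)) = √(30968 - 8420) = √22548 = 2*√5637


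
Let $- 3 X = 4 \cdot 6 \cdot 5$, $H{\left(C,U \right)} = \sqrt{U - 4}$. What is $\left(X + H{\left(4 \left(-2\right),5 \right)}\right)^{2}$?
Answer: $1521$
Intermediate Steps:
$H{\left(C,U \right)} = \sqrt{-4 + U}$
$X = -40$ ($X = - \frac{4 \cdot 6 \cdot 5}{3} = - \frac{24 \cdot 5}{3} = \left(- \frac{1}{3}\right) 120 = -40$)
$\left(X + H{\left(4 \left(-2\right),5 \right)}\right)^{2} = \left(-40 + \sqrt{-4 + 5}\right)^{2} = \left(-40 + \sqrt{1}\right)^{2} = \left(-40 + 1\right)^{2} = \left(-39\right)^{2} = 1521$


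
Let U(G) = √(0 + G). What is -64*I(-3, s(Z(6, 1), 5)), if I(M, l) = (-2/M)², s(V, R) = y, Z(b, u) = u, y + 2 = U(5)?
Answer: -256/9 ≈ -28.444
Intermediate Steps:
U(G) = √G
y = -2 + √5 ≈ 0.23607
s(V, R) = -2 + √5
I(M, l) = 4/M²
-64*I(-3, s(Z(6, 1), 5)) = -256/(-3)² = -256/9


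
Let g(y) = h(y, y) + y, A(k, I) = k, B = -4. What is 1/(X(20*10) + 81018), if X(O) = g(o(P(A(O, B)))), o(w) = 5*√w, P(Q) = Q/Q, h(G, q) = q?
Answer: 1/81028 ≈ 1.2341e-5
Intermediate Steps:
P(Q) = 1
g(y) = 2*y (g(y) = y + y = 2*y)
X(O) = 10 (X(O) = 2*(5*√1) = 2*(5*1) = 2*5 = 10)
1/(X(20*10) + 81018) = 1/(10 + 81018) = 1/81028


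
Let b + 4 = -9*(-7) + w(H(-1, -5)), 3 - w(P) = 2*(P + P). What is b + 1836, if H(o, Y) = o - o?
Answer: 1898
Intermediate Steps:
H(o, Y) = 0
w(P) = 3 - 4*P (w(P) = 3 - 2*(P + P) = 3 - 2*2*P = 3 - 4*P)
b = 62 (b = -4 + (-9*(-7) + (3 - 4*0)) = -4 + (63 + (3 + 0)) = -4 + (63 + 3) = -4 + 66 = 62)
b + 1836 = 62 + 1836 = 1898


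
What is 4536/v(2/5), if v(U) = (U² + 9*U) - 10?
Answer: -9450/13 ≈ -726.92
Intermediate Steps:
v(U) = -10 + U² + 9*U
4536/v(2/5) = 4536/(-10 + (2/5)² + 9*(2/5)) = 4536/(-10 + (2*(⅕))² + 9*(2*(⅕))) = 4536/(-10 + (⅖)² + 9*(⅖)) = 4536/(-10 + 4/25 + 18/5) = 4536/(-156/25) = 4536*(-25/156) = -9450/13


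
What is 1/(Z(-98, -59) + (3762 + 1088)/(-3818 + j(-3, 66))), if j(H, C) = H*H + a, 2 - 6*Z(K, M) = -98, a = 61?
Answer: 5622/86425 ≈ 0.065051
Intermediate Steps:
Z(K, M) = 50/3 (Z(K, M) = ⅓ - ⅙*(-98) = ⅓ + 49/3 = 50/3)
j(H, C) = 61 + H² (j(H, C) = H*H + 61 = H² + 61 = 61 + H²)
1/(Z(-98, -59) + (3762 + 1088)/(-3818 + j(-3, 66))) = 1/(50/3 + (3762 + 1088)/(-3818 + (61 + (-3)²))) = 1/(50/3 + 4850/(-3818 + (61 + 9))) = 1/(50/3 + 4850/(-3818 + 70)) = 1/(50/3 + 4850/(-3748)) = 1/(50/3 + 4850*(-1/3748)) = 1/(50/3 - 2425/1874) = 1/(86425/5622) = 5622/86425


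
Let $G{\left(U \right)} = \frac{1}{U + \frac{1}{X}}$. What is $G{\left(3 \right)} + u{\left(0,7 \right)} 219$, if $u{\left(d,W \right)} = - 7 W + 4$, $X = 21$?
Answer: $- \frac{630699}{64} \approx -9854.7$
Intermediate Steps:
$u{\left(d,W \right)} = 4 - 7 W$
$G{\left(U \right)} = \frac{1}{\frac{1}{21} + U}$ ($G{\left(U \right)} = \frac{1}{U + \frac{1}{21}} = \frac{1}{\frac{1}{21} + U}$)
$G{\left(3 \right)} + u{\left(0,7 \right)} 219 = \frac{21}{1 + 21 \cdot 3} + \left(4 - 49\right) 219 = \frac{21}{1 + 63} + \left(4 - 49\right) 219 = \frac{21}{64} - 9855 = - \frac{630699}{64}$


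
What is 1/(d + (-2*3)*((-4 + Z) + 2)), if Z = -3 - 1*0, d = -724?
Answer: -1/694 ≈ -0.0014409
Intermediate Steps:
Z = -3 (Z = -3 + 0 = -3)
1/(d + (-2*3)*((-4 + Z) + 2)) = 1/(-724 + (-2*3)*((-4 - 3) + 2)) = 1/(-724 - 6*(-7 + 2)) = 1/(-724 - 6*(-5)) = 1/(-724 + 30) = 1/(-694) = -1/694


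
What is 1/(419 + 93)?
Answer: 1/512 ≈ 0.0019531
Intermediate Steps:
1/(419 + 93) = 1/512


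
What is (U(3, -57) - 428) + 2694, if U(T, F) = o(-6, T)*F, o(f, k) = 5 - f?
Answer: 1639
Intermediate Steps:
U(T, F) = 11*F (U(T, F) = (5 - 1*(-6))*F = (5 + 6)*F = 11*F)
(U(3, -57) - 428) + 2694 = (11*(-57) - 428) + 2694 = (-627 - 428) + 2694 = -1055 + 2694 = 1639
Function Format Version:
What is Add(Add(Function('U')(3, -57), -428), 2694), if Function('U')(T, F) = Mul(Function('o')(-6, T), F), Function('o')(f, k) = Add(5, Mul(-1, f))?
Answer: 1639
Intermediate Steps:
Function('U')(T, F) = Mul(11, F) (Function('U')(T, F) = Mul(Add(5, Mul(-1, -6)), F) = Mul(Add(5, 6), F) = Mul(11, F))
Add(Add(Function('U')(3, -57), -428), 2694) = Add(Add(Mul(11, -57), -428), 2694) = Add(Add(-627, -428), 2694) = Add(-1055, 2694) = 1639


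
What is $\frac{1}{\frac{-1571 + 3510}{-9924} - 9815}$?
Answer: $- \frac{9924}{97405999} \approx -0.00010188$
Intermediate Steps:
$\frac{1}{\frac{-1571 + 3510}{-9924} - 9815} = \frac{1}{1939 \left(- \frac{1}{9924}\right) - 9815} = \frac{1}{- \frac{1939}{9924} - 9815} = \frac{1}{- \frac{97405999}{9924}} = - \frac{9924}{97405999}$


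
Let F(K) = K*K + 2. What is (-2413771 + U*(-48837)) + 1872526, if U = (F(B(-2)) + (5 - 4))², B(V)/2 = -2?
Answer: -18171402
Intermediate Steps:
B(V) = -4 (B(V) = 2*(-2) = -4)
F(K) = 2 + K² (F(K) = K² + 2 = 2 + K²)
U = 361 (U = ((2 + (-4)²) + (5 - 4))² = ((2 + 16) + 1)² = (18 + 1)² = 19² = 361)
(-2413771 + U*(-48837)) + 1872526 = (-2413771 + 361*(-48837)) + 1872526 = (-2413771 - 17630157) + 1872526 = -20043928 + 1872526 = -18171402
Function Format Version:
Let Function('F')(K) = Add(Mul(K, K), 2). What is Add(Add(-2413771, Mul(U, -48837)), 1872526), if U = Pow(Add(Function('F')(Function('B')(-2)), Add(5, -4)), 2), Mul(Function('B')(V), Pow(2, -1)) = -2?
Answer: -18171402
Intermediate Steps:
Function('B')(V) = -4 (Function('B')(V) = Mul(2, -2) = -4)
Function('F')(K) = Add(2, Pow(K, 2)) (Function('F')(K) = Add(Pow(K, 2), 2) = Add(2, Pow(K, 2)))
U = 361 (U = Pow(Add(Add(2, Pow(-4, 2)), Add(5, -4)), 2) = Pow(Add(Add(2, 16), 1), 2) = Pow(Add(18, 1), 2) = Pow(19, 2) = 361)
Add(Add(-2413771, Mul(U, -48837)), 1872526) = Add(Add(-2413771, Mul(361, -48837)), 1872526) = Add(Add(-2413771, -17630157), 1872526) = Add(-20043928, 1872526) = -18171402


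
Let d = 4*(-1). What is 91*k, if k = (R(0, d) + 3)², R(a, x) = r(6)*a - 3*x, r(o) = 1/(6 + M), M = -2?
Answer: 20475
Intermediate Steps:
d = -4
r(o) = ¼ (r(o) = 1/(6 - 2) = 1/4 = ¼)
R(a, x) = -3*x + a/4 (R(a, x) = a/4 - 3*x = -3*x + a/4)
k = 225 (k = ((-3*(-4) + (¼)*0) + 3)² = ((12 + 0) + 3)² = (12 + 3)² = 15² = 225)
91*k = 91*225 = 20475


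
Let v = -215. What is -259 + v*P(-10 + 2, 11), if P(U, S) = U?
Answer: 1461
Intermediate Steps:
-259 + v*P(-10 + 2, 11) = -259 - 215*(-10 + 2) = -259 - 215*(-8) = -259 + 1720 = 1461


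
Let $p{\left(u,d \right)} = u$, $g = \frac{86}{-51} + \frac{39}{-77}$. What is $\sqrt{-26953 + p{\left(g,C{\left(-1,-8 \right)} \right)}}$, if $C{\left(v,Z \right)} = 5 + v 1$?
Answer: $\frac{i \sqrt{415684895934}}{3927} \approx 164.18 i$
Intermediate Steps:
$g = - \frac{8611}{3927}$ ($g = 86 \left(- \frac{1}{51}\right) + 39 \left(- \frac{1}{77}\right) = - \frac{86}{51} - \frac{39}{77} = - \frac{8611}{3927} \approx -2.1928$)
$C{\left(v,Z \right)} = 5 + v$
$\sqrt{-26953 + p{\left(g,C{\left(-1,-8 \right)} \right)}} = \sqrt{-26953 - \frac{8611}{3927}} = \sqrt{- \frac{105853042}{3927}} = \frac{i \sqrt{415684895934}}{3927}$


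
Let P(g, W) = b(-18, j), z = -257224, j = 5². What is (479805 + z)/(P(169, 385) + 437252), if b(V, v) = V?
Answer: 222581/437234 ≈ 0.50907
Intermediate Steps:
j = 25
P(g, W) = -18
(479805 + z)/(P(169, 385) + 437252) = (479805 - 257224)/(-18 + 437252) = 222581/437234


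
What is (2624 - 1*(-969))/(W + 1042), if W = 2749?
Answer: 3593/3791 ≈ 0.94777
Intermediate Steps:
(2624 - 1*(-969))/(W + 1042) = (2624 - 1*(-969))/(2749 + 1042) = (2624 + 969)/3791 = 3593*(1/3791) = 3593/3791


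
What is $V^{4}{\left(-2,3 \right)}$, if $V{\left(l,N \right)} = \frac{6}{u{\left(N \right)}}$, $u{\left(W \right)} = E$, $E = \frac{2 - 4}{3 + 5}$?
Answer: $331776$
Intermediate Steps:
$E = - \frac{1}{4}$ ($E = - \frac{2}{8} = \left(-2\right) \frac{1}{8} = - \frac{1}{4} \approx -0.25$)
$u{\left(W \right)} = - \frac{1}{4}$
$V{\left(l,N \right)} = -24$ ($V{\left(l,N \right)} = \frac{6}{- \frac{1}{4}} = 6 \left(-4\right) = -24$)
$V^{4}{\left(-2,3 \right)} = \left(-24\right)^{4} = 331776$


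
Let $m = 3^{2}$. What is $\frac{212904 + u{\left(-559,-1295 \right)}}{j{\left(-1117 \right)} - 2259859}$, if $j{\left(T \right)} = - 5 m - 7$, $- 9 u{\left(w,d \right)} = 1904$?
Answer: $- \frac{1914232}{20339199} \approx -0.094115$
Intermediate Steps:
$u{\left(w,d \right)} = - \frac{1904}{9}$ ($u{\left(w,d \right)} = \left(- \frac{1}{9}\right) 1904 = - \frac{1904}{9}$)
$m = 9$
$j{\left(T \right)} = -52$ ($j{\left(T \right)} = \left(-5\right) 9 - 7 = -45 - 7 = -52$)
$\frac{212904 + u{\left(-559,-1295 \right)}}{j{\left(-1117 \right)} - 2259859} = \frac{212904 - \frac{1904}{9}}{-52 - 2259859} = \frac{1914232}{9 \left(-2259911\right)} = \frac{1914232}{9} \left(- \frac{1}{2259911}\right) = - \frac{1914232}{20339199}$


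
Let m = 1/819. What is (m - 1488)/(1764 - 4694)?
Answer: 1218671/2399670 ≈ 0.50785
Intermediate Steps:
m = 1/819 ≈ 0.0012210
(m - 1488)/(1764 - 4694) = (1/819 - 1488)/(1764 - 4694) = -1218671/819/(-2930) = -1218671/819*(-1/2930) = 1218671/2399670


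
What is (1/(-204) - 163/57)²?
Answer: 13697401/1669264 ≈ 8.2057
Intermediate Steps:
(1/(-204) - 163/57)² = (-1/204 - 163*1/57)² = (-1/204 - 163/57)² = (-3701/1292)² = 13697401/1669264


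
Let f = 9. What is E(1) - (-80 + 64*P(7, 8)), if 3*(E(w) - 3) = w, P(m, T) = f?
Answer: -1478/3 ≈ -492.67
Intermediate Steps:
P(m, T) = 9
E(w) = 3 + w/3
E(1) - (-80 + 64*P(7, 8)) = (3 + (⅓)*1) - (-80 + 64*9) = (3 + ⅓) - (-80 + 576) = 10/3 - 1*496 = 10/3 - 496 = -1478/3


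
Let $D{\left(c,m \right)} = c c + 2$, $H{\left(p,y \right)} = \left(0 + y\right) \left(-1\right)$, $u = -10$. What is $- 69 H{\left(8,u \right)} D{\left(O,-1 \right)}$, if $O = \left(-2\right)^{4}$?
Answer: $-178020$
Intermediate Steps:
$O = 16$
$H{\left(p,y \right)} = - y$ ($H{\left(p,y \right)} = y \left(-1\right) = - y$)
$D{\left(c,m \right)} = 2 + c^{2}$ ($D{\left(c,m \right)} = c^{2} + 2 = 2 + c^{2}$)
$- 69 H{\left(8,u \right)} D{\left(O,-1 \right)} = - 69 \left(\left(-1\right) \left(-10\right)\right) \left(2 + 16^{2}\right) = \left(-69\right) 10 \left(2 + 256\right) = \left(-690\right) 258 = -178020$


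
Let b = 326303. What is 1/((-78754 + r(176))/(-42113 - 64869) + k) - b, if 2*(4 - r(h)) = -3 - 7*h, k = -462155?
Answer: -32266268592718929/98884376155 ≈ -3.2630e+5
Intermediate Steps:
r(h) = 11/2 + 7*h/2 (r(h) = 4 - (-3 - 7*h)/2 = 4 + (3/2 + 7*h/2) = 11/2 + 7*h/2)
1/((-78754 + r(176))/(-42113 - 64869) + k) - b = 1/((-78754 + (11/2 + (7/2)*176))/(-42113 - 64869) - 462155) - 1*326303 = 1/((-78754 + (11/2 + 616))/(-106982) - 462155) - 326303 = 1/((-78754 + 1243/2)*(-1/106982) - 462155) - 326303 = 1/(-156265/2*(-1/106982) - 462155) - 326303 = 1/(156265/213964 - 462155) - 326303 = 1/(-98884376155/213964) - 326303 = -213964/98884376155 - 326303 = -32266268592718929/98884376155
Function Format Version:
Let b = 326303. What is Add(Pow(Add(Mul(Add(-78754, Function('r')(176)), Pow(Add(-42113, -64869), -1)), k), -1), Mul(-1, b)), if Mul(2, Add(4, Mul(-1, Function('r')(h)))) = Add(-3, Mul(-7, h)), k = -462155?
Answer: Rational(-32266268592718929, 98884376155) ≈ -3.2630e+5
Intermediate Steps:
Function('r')(h) = Add(Rational(11, 2), Mul(Rational(7, 2), h)) (Function('r')(h) = Add(4, Mul(Rational(-1, 2), Add(-3, Mul(-7, h)))) = Add(4, Add(Rational(3, 2), Mul(Rational(7, 2), h))) = Add(Rational(11, 2), Mul(Rational(7, 2), h)))
Add(Pow(Add(Mul(Add(-78754, Function('r')(176)), Pow(Add(-42113, -64869), -1)), k), -1), Mul(-1, b)) = Add(Pow(Add(Mul(Add(-78754, Add(Rational(11, 2), Mul(Rational(7, 2), 176))), Pow(Add(-42113, -64869), -1)), -462155), -1), Mul(-1, 326303)) = Add(Pow(Add(Mul(Add(-78754, Add(Rational(11, 2), 616)), Pow(-106982, -1)), -462155), -1), -326303) = Add(Pow(Add(Mul(Add(-78754, Rational(1243, 2)), Rational(-1, 106982)), -462155), -1), -326303) = Add(Pow(Add(Mul(Rational(-156265, 2), Rational(-1, 106982)), -462155), -1), -326303) = Add(Pow(Add(Rational(156265, 213964), -462155), -1), -326303) = Add(Pow(Rational(-98884376155, 213964), -1), -326303) = Add(Rational(-213964, 98884376155), -326303) = Rational(-32266268592718929, 98884376155)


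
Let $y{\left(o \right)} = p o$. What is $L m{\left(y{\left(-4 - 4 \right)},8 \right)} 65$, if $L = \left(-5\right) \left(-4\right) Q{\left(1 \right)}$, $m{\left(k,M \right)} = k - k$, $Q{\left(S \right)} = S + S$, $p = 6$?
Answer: $0$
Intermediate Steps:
$y{\left(o \right)} = 6 o$
$Q{\left(S \right)} = 2 S$
$m{\left(k,M \right)} = 0$
$L = 40$ ($L = \left(-5\right) \left(-4\right) 2 \cdot 1 = 20 \cdot 2 = 40$)
$L m{\left(y{\left(-4 - 4 \right)},8 \right)} 65 = 40 \cdot 0 \cdot 65 = 0 \cdot 65 = 0$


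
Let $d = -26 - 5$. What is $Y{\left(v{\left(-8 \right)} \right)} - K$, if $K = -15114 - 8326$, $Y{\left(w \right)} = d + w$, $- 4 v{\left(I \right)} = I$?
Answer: $23411$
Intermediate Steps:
$v{\left(I \right)} = - \frac{I}{4}$
$d = -31$ ($d = -26 - 5 = -31$)
$Y{\left(w \right)} = -31 + w$
$K = -23440$
$Y{\left(v{\left(-8 \right)} \right)} - K = \left(-31 - -2\right) - -23440 = \left(-31 + 2\right) + 23440 = -29 + 23440 = 23411$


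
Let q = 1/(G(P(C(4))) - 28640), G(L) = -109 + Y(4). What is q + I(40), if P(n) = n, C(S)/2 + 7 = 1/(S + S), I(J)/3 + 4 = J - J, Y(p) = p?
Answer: -344941/28745 ≈ -12.000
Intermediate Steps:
I(J) = -12 (I(J) = -12 + 3*(J - J) = -12 + 3*0 = -12 + 0 = -12)
C(S) = -14 + 1/S (C(S) = -14 + 2/(S + S) = -14 + 2/((2*S)) = -14 + 2*(1/(2*S)) = -14 + 1/S)
G(L) = -105 (G(L) = -109 + 4 = -105)
q = -1/28745 (q = 1/(-105 - 28640) = 1/(-28745) = -1/28745 ≈ -3.4789e-5)
q + I(40) = -1/28745 - 12 = -344941/28745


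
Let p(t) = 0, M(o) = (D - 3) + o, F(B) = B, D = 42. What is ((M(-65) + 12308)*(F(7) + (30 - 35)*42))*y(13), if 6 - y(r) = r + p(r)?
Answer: 17452722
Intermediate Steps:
M(o) = 39 + o (M(o) = (42 - 3) + o = 39 + o)
y(r) = 6 - r (y(r) = 6 - (r + 0) = 6 - r)
((M(-65) + 12308)*(F(7) + (30 - 35)*42))*y(13) = (((39 - 65) + 12308)*(7 + (30 - 35)*42))*(6 - 1*13) = ((-26 + 12308)*(7 - 5*42))*(6 - 13) = (12282*(7 - 210))*(-7) = (12282*(-203))*(-7) = -2493246*(-7) = 17452722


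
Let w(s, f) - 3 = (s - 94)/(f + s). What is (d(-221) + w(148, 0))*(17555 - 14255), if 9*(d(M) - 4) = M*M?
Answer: 1990526450/111 ≈ 1.7933e+7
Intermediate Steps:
d(M) = 4 + M²/9 (d(M) = 4 + (M*M)/9 = 4 + M²/9)
w(s, f) = 3 + (-94 + s)/(f + s) (w(s, f) = 3 + (s - 94)/(f + s) = 3 + (-94 + s)/(f + s))
(d(-221) + w(148, 0))*(17555 - 14255) = ((4 + (⅑)*(-221)²) + (-94 + 3*0 + 4*148)/(0 + 148))*(17555 - 14255) = ((4 + (⅑)*48841) + (-94 + 0 + 592)/148)*3300 = ((4 + 48841/9) + (1/148)*498)*3300 = (48877/9 + 249/74)*3300 = (3619139/666)*3300 = 1990526450/111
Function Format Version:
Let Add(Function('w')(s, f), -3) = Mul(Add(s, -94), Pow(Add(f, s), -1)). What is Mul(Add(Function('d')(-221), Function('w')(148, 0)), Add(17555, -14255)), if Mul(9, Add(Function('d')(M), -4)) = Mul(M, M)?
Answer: Rational(1990526450, 111) ≈ 1.7933e+7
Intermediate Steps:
Function('d')(M) = Add(4, Mul(Rational(1, 9), Pow(M, 2))) (Function('d')(M) = Add(4, Mul(Rational(1, 9), Mul(M, M))) = Add(4, Mul(Rational(1, 9), Pow(M, 2))))
Function('w')(s, f) = Add(3, Mul(Pow(Add(f, s), -1), Add(-94, s))) (Function('w')(s, f) = Add(3, Mul(Add(s, -94), Pow(Add(f, s), -1))) = Add(3, Mul(Add(-94, s), Pow(Add(f, s), -1))) = Add(3, Mul(Pow(Add(f, s), -1), Add(-94, s))))
Mul(Add(Function('d')(-221), Function('w')(148, 0)), Add(17555, -14255)) = Mul(Add(Add(4, Mul(Rational(1, 9), Pow(-221, 2))), Mul(Pow(Add(0, 148), -1), Add(-94, Mul(3, 0), Mul(4, 148)))), Add(17555, -14255)) = Mul(Add(Add(4, Mul(Rational(1, 9), 48841)), Mul(Pow(148, -1), Add(-94, 0, 592))), 3300) = Mul(Add(Add(4, Rational(48841, 9)), Mul(Rational(1, 148), 498)), 3300) = Mul(Add(Rational(48877, 9), Rational(249, 74)), 3300) = Mul(Rational(3619139, 666), 3300) = Rational(1990526450, 111)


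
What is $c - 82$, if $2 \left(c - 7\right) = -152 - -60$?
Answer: $-121$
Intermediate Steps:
$c = -39$ ($c = 7 + \frac{-152 - -60}{2} = 7 + \frac{-152 + 60}{2} = 7 + \frac{1}{2} \left(-92\right) = 7 - 46 = -39$)
$c - 82 = -39 - 82 = -121$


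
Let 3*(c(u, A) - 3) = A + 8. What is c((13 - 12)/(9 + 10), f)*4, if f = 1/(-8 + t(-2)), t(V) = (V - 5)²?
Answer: 2792/123 ≈ 22.699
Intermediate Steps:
t(V) = (-5 + V)²
f = 1/41 (f = 1/(-8 + (-5 - 2)²) = 1/(-8 + (-7)²) = 1/(-8 + 49) = 1/41 ≈ 0.024390)
c(u, A) = 17/3 + A/3 (c(u, A) = 3 + (A + 8)/3 = 3 + (8 + A)/3 = 3 + (8/3 + A/3) = 17/3 + A/3)
c((13 - 12)/(9 + 10), f)*4 = (17/3 + (⅓)*(1/41))*4 = (17/3 + 1/123)*4 = (698/123)*4 = 2792/123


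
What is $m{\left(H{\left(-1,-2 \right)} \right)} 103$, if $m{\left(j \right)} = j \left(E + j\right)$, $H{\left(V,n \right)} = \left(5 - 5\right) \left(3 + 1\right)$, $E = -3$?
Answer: $0$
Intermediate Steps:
$H{\left(V,n \right)} = 0$ ($H{\left(V,n \right)} = 0 \cdot 4 = 0$)
$m{\left(j \right)} = j \left(-3 + j\right)$
$m{\left(H{\left(-1,-2 \right)} \right)} 103 = 0 \left(-3 + 0\right) 103 = 0 \left(-3\right) 103 = 0 \cdot 103 = 0$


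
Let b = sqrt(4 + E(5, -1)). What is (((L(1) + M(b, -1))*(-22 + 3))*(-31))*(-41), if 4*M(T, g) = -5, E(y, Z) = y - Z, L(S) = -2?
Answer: 313937/4 ≈ 78484.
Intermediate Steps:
b = sqrt(10) (b = sqrt(4 + (5 - 1*(-1))) = sqrt(4 + (5 + 1)) = sqrt(4 + 6) = sqrt(10) ≈ 3.1623)
M(T, g) = -5/4 (M(T, g) = (1/4)*(-5) = -5/4)
(((L(1) + M(b, -1))*(-22 + 3))*(-31))*(-41) = (((-2 - 5/4)*(-22 + 3))*(-31))*(-41) = (-13/4*(-19)*(-31))*(-41) = ((247/4)*(-31))*(-41) = -7657/4*(-41) = 313937/4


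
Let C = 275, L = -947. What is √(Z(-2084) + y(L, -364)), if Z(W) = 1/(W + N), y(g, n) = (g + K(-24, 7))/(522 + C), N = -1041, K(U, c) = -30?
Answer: I*√12169879170/99625 ≈ 1.1073*I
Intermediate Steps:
y(g, n) = -30/797 + g/797 (y(g, n) = (g - 30)/(522 + 275) = (-30 + g)/797 = (-30 + g)*(1/797) = -30/797 + g/797)
Z(W) = 1/(-1041 + W) (Z(W) = 1/(W - 1041) = 1/(-1041 + W))
√(Z(-2084) + y(L, -364)) = √(1/(-1041 - 2084) + (-30/797 + (1/797)*(-947))) = √(1/(-3125) + (-30/797 - 947/797)) = √(-1/3125 - 977/797) = √(-3053922/2490625) = I*√12169879170/99625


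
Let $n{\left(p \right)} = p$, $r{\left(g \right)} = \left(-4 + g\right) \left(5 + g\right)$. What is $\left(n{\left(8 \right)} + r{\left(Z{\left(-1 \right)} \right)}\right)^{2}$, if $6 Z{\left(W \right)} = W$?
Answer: $\frac{190969}{1296} \approx 147.35$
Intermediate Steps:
$Z{\left(W \right)} = \frac{W}{6}$
$\left(n{\left(8 \right)} + r{\left(Z{\left(-1 \right)} \right)}\right)^{2} = \left(8 + \left(-20 + \frac{1}{6} \left(-1\right) + \left(\frac{1}{6} \left(-1\right)\right)^{2}\right)\right)^{2} = \left(8 - \left(\frac{121}{6} - \frac{1}{36}\right)\right)^{2} = \left(8 - \frac{725}{36}\right)^{2} = \left(- \frac{437}{36}\right)^{2} = \frac{190969}{1296}$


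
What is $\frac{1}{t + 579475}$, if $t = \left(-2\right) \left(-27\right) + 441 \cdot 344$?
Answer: $\frac{1}{731233} \approx 1.3676 \cdot 10^{-6}$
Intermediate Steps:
$t = 151758$ ($t = 54 + 151704 = 151758$)
$\frac{1}{t + 579475} = \frac{1}{151758 + 579475} = \frac{1}{731233}$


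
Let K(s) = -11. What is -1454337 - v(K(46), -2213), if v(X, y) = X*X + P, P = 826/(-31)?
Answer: -45087372/31 ≈ -1.4544e+6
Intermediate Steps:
P = -826/31 (P = 826*(-1/31) = -826/31 ≈ -26.645)
v(X, y) = -826/31 + X² (v(X, y) = X*X - 826/31 = X² - 826/31 = -826/31 + X²)
-1454337 - v(K(46), -2213) = -1454337 - (-826/31 + (-11)²) = -1454337 - (-826/31 + 121) = -1454337 - 1*2925/31 = -1454337 - 2925/31 = -45087372/31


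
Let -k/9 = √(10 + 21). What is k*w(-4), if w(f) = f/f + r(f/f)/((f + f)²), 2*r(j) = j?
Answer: -1161*√31/128 ≈ -50.501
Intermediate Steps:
r(j) = j/2
w(f) = 1 + 1/(8*f²) (w(f) = f/f + ((f/f)/2)/((f + f)²) = 1 + ((½)*1)/((2*f)²) = 1 + 1/(2*((4*f²))) = 1 + (1/(4*f²))/2 = 1 + 1/(8*f²))
k = -9*√31 (k = -9*√(10 + 21) = -9*√31 ≈ -50.110)
k*w(-4) = (-9*√31)*(1 + (⅛)/(-4)²) = (-9*√31)*(1 + (⅛)*(1/16)) = (-9*√31)*(1 + 1/128) = -9*√31*(129/128) = -1161*√31/128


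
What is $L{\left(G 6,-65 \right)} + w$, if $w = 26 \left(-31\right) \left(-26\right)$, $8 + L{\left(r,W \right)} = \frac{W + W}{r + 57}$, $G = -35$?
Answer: $\frac{3205174}{153} \approx 20949.0$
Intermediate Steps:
$L{\left(r,W \right)} = -8 + \frac{2 W}{57 + r}$ ($L{\left(r,W \right)} = -8 + \frac{W + W}{r + 57} = -8 + \frac{2 W}{57 + r}$)
$w = 20956$ ($w = \left(-806\right) \left(-26\right) = 20956$)
$L{\left(G 6,-65 \right)} + w = \frac{2 \left(-228 - 65 - 4 \left(\left(-35\right) 6\right)\right)}{57 - 210} + 20956 = \frac{2 \left(-228 - 65 - -840\right)}{57 - 210} + 20956 = \frac{2 \left(-228 - 65 + 840\right)}{-153} + 20956 = 2 \left(- \frac{1}{153}\right) 547 + 20956 = - \frac{1094}{153} + 20956 = \frac{3205174}{153}$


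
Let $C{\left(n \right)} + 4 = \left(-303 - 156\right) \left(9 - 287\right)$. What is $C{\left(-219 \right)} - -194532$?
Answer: $322130$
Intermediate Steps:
$C{\left(n \right)} = 127598$ ($C{\left(n \right)} = -4 + \left(-303 - 156\right) \left(9 - 287\right) = -4 - -127602 = -4 + 127602 = 127598$)
$C{\left(-219 \right)} - -194532 = 127598 - -194532 = 127598 + 194532 = 322130$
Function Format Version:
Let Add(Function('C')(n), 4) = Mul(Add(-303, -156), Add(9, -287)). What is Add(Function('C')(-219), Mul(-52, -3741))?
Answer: 322130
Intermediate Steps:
Function('C')(n) = 127598 (Function('C')(n) = Add(-4, Mul(Add(-303, -156), Add(9, -287))) = Add(-4, Mul(-459, -278)) = Add(-4, 127602) = 127598)
Add(Function('C')(-219), Mul(-52, -3741)) = Add(127598, Mul(-52, -3741)) = Add(127598, 194532) = 322130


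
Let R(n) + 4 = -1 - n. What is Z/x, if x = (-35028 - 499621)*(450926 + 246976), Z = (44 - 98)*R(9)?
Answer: -126/62188767733 ≈ -2.0261e-9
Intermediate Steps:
R(n) = -5 - n (R(n) = -4 + (-1 - n) = -5 - n)
Z = 756 (Z = (44 - 98)*(-5 - 1*9) = -54*(-5 - 9) = -54*(-14) = 756)
x = -373132606398 (x = -534649*697902 = -373132606398)
Z/x = 756/(-373132606398) = 756*(-1/373132606398) = -126/62188767733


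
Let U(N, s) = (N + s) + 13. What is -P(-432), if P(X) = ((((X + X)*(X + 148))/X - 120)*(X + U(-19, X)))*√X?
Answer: -7182720*I*√3 ≈ -1.2441e+7*I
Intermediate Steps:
U(N, s) = 13 + N + s
P(X) = √X*(-6 + 2*X)*(176 + 2*X) (P(X) = ((((X + X)*(X + 148))/X - 120)*(X + (13 - 19 + X)))*√X = ((((2*X)*(148 + X))/X - 120)*(X + (-6 + X)))*√X = (((2*X*(148 + X))/X - 120)*(-6 + 2*X))*√X = (((296 + 2*X) - 120)*(-6 + 2*X))*√X = ((176 + 2*X)*(-6 + 2*X))*√X = ((-6 + 2*X)*(176 + 2*X))*√X = √X*(-6 + 2*X)*(176 + 2*X))
-P(-432) = -4*√(-432)*(-264 + (-432)² + 85*(-432)) = -4*12*I*√3*(-264 + 186624 - 36720) = -4*12*I*√3*149640 = -7182720*I*√3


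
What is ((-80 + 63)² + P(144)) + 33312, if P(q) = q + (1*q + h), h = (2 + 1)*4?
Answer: 33901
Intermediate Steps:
h = 12 (h = 3*4 = 12)
P(q) = 12 + 2*q (P(q) = q + (1*q + 12) = q + (q + 12) = q + (12 + q) = 12 + 2*q)
((-80 + 63)² + P(144)) + 33312 = ((-80 + 63)² + (12 + 2*144)) + 33312 = ((-17)² + (12 + 288)) + 33312 = (289 + 300) + 33312 = 589 + 33312 = 33901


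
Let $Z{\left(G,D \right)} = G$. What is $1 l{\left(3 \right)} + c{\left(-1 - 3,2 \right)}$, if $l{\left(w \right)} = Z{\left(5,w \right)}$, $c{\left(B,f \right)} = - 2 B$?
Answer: $13$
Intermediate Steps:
$l{\left(w \right)} = 5$
$1 l{\left(3 \right)} + c{\left(-1 - 3,2 \right)} = 1 \cdot 5 - 2 \left(-1 - 3\right) = 5 - -8 = 5 + 8 = 13$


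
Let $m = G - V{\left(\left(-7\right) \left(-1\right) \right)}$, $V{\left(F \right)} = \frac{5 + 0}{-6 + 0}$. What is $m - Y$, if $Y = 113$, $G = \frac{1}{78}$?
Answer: $- \frac{1458}{13} \approx -112.15$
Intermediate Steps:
$G = \frac{1}{78} \approx 0.012821$
$V{\left(F \right)} = - \frac{5}{6}$ ($V{\left(F \right)} = \frac{5}{-6} = 5 \left(- \frac{1}{6}\right) = - \frac{5}{6}$)
$m = \frac{11}{13}$ ($m = \frac{1}{78} - - \frac{5}{6} = \frac{1}{78} + \frac{5}{6} = \frac{11}{13} \approx 0.84615$)
$m - Y = \frac{11}{13} - 113 = - \frac{1458}{13}$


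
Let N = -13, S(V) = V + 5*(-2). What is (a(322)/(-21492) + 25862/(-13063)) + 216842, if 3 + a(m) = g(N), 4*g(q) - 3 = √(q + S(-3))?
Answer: 27056815482631/124777776 - I*√26/85968 ≈ 2.1684e+5 - 5.9313e-5*I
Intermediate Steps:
S(V) = -10 + V (S(V) = V - 10 = -10 + V)
g(q) = ¾ + √(-13 + q)/4 (g(q) = ¾ + √(q + (-10 - 3))/4 = ¾ + √(q - 13)/4 = ¾ + √(-13 + q)/4)
a(m) = -9/4 + I*√26/4 (a(m) = -3 + (¾ + √(-13 - 13)/4) = -3 + (¾ + √(-26)/4) = -3 + (¾ + (I*√26)/4) = -3 + (¾ + I*√26/4) = -9/4 + I*√26/4)
(a(322)/(-21492) + 25862/(-13063)) + 216842 = ((-9/4 + I*√26/4)/(-21492) + 25862/(-13063)) + 216842 = ((-9/4 + I*√26/4)*(-1/21492) + 25862*(-1/13063)) + 216842 = ((1/9552 - I*√26/85968) - 25862/13063) + 216842 = (-247020761/124777776 - I*√26/85968) + 216842 = 27056815482631/124777776 - I*√26/85968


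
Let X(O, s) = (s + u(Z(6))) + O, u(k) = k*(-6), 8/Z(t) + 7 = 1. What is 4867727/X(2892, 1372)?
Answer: 4867727/4272 ≈ 1139.4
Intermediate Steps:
Z(t) = -4/3 (Z(t) = 8/(-7 + 1) = 8/(-6) = 8*(-1/6) = -4/3)
u(k) = -6*k
X(O, s) = 8 + O + s (X(O, s) = (s - 6*(-4/3)) + O = (s + 8) + O = (8 + s) + O = 8 + O + s)
4867727/X(2892, 1372) = 4867727/(8 + 2892 + 1372) = 4867727/4272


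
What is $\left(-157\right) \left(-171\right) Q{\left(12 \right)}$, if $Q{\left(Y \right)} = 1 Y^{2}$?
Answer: $3865968$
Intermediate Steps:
$Q{\left(Y \right)} = Y^{2}$
$\left(-157\right) \left(-171\right) Q{\left(12 \right)} = \left(-157\right) \left(-171\right) 12^{2} = 26847 \cdot 144 = 3865968$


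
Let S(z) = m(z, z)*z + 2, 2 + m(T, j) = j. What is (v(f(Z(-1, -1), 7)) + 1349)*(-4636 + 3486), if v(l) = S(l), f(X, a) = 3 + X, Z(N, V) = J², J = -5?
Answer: -2390850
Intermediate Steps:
m(T, j) = -2 + j
Z(N, V) = 25 (Z(N, V) = (-5)² = 25)
S(z) = 2 + z*(-2 + z) (S(z) = (-2 + z)*z + 2 = z*(-2 + z) + 2 = 2 + z*(-2 + z))
v(l) = 2 + l*(-2 + l)
(v(f(Z(-1, -1), 7)) + 1349)*(-4636 + 3486) = ((2 + (3 + 25)*(-2 + (3 + 25))) + 1349)*(-4636 + 3486) = ((2 + 28*(-2 + 28)) + 1349)*(-1150) = ((2 + 28*26) + 1349)*(-1150) = ((2 + 728) + 1349)*(-1150) = (730 + 1349)*(-1150) = 2079*(-1150) = -2390850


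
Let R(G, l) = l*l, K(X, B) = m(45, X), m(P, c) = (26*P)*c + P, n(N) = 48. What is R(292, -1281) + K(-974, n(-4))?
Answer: 501426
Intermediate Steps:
m(P, c) = P + 26*P*c (m(P, c) = 26*P*c + P = P + 26*P*c)
K(X, B) = 45 + 1170*X (K(X, B) = 45*(1 + 26*X) = 45 + 1170*X)
R(G, l) = l²
R(292, -1281) + K(-974, n(-4)) = (-1281)² + (45 + 1170*(-974)) = 1640961 + (45 - 1139580) = 1640961 - 1139535 = 501426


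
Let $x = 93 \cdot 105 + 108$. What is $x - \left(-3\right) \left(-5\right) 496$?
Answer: $2433$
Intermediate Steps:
$x = 9873$ ($x = 9765 + 108 = 9873$)
$x - \left(-3\right) \left(-5\right) 496 = 9873 - \left(-3\right) \left(-5\right) 496 = 9873 - 15 \cdot 496 = 9873 - 7440 = 2433$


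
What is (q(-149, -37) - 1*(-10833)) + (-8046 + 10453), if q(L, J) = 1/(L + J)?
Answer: 2462639/186 ≈ 13240.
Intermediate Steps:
q(L, J) = 1/(J + L)
(q(-149, -37) - 1*(-10833)) + (-8046 + 10453) = (1/(-37 - 149) - 1*(-10833)) + (-8046 + 10453) = (1/(-186) + 10833) + 2407 = (-1/186 + 10833) + 2407 = 2014937/186 + 2407 = 2462639/186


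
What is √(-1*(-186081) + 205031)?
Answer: 2*√97778 ≈ 625.39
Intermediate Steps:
√(-1*(-186081) + 205031) = √(186081 + 205031) = √391112 = 2*√97778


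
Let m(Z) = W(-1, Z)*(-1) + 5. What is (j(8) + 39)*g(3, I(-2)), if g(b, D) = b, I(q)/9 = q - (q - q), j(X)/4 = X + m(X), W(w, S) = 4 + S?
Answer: 129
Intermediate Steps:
m(Z) = 1 - Z (m(Z) = (4 + Z)*(-1) + 5 = (-4 - Z) + 5 = 1 - Z)
j(X) = 4 (j(X) = 4*(X + (1 - X)) = 4*1 = 4)
I(q) = 9*q (I(q) = 9*(q - (q - q)) = 9*(q - 1*0) = 9*(q + 0) = 9*q)
(j(8) + 39)*g(3, I(-2)) = (4 + 39)*3 = 43*3 = 129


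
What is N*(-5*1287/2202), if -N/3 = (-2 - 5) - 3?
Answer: -32175/367 ≈ -87.670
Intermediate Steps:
N = 30 (N = -3*((-2 - 5) - 3) = -3*(-7 - 3) = -3*(-10) = 30)
N*(-5*1287/2202) = 30*(-5*1287/2202) = 30*(-6435*1/2202) = 30*(-2145/734) = -32175/367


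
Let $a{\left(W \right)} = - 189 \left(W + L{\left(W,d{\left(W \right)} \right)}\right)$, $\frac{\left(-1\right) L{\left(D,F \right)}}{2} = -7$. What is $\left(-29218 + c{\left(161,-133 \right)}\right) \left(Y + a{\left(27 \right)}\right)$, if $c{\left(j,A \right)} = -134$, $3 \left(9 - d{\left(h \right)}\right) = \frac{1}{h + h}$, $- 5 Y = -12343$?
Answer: $\frac{774951504}{5} \approx 1.5499 \cdot 10^{8}$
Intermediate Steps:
$Y = \frac{12343}{5}$ ($Y = \left(- \frac{1}{5}\right) \left(-12343\right) = \frac{12343}{5} \approx 2468.6$)
$d{\left(h \right)} = 9 - \frac{1}{6 h}$ ($d{\left(h \right)} = 9 - \frac{1}{3 \left(h + h\right)} = 9 - \frac{1}{3 \cdot 2 h} = 9 - \frac{\frac{1}{2} \frac{1}{h}}{3} = 9 - \frac{1}{6 h}$)
$L{\left(D,F \right)} = 14$ ($L{\left(D,F \right)} = \left(-2\right) \left(-7\right) = 14$)
$a{\left(W \right)} = -2646 - 189 W$ ($a{\left(W \right)} = - 189 \left(W + 14\right) = - 189 \left(14 + W\right) = -2646 - 189 W$)
$\left(-29218 + c{\left(161,-133 \right)}\right) \left(Y + a{\left(27 \right)}\right) = \left(-29218 - 134\right) \left(\frac{12343}{5} - 7749\right) = - 29352 \left(\frac{12343}{5} - 7749\right) = \left(-29352\right) \left(- \frac{26402}{5}\right) = \frac{774951504}{5}$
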